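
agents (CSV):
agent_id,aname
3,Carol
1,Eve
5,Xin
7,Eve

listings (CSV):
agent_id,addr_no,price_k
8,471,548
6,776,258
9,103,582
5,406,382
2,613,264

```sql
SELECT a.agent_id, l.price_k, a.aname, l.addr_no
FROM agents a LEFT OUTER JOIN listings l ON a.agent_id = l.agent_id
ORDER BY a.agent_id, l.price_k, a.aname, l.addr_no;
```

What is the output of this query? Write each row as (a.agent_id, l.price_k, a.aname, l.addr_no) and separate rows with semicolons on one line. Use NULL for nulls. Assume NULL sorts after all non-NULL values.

(1, NULL, Eve, NULL); (3, NULL, Carol, NULL); (5, 382, Xin, 406); (7, NULL, Eve, NULL)

LEFT JOIN keeps every row from `agents`; unmatched rows get NULL for `listings`'s columns.
Matching on a.agent_id = l.agent_id.
Matched pairs: 1; unmatched a rows kept: 3.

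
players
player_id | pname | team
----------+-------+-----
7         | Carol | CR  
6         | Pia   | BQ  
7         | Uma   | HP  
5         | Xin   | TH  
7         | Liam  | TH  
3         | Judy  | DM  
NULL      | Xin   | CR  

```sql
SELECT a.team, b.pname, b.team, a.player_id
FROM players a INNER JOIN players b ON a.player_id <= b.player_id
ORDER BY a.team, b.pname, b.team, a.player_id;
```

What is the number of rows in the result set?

24

INNER JOIN keeps only pairs where the ON condition holds.
Matching on a.player_id <= b.player_id. A NULL in a compared column never satisfies the condition.
- a row (player_id=7): matches 3 b row(s) → 3 output row(s).
- a row (player_id=6): matches 4 b row(s) → 4 output row(s).
- a row (player_id=7): matches 3 b row(s) → 3 output row(s).
- a row (player_id=5): matches 5 b row(s) → 5 output row(s).
- a row (player_id=7): matches 3 b row(s) → 3 output row(s).
- a row (player_id=3): matches 6 b row(s) → 6 output row(s).
- a row (player_id=NULL): no match → dropped.
Total: 24 rows.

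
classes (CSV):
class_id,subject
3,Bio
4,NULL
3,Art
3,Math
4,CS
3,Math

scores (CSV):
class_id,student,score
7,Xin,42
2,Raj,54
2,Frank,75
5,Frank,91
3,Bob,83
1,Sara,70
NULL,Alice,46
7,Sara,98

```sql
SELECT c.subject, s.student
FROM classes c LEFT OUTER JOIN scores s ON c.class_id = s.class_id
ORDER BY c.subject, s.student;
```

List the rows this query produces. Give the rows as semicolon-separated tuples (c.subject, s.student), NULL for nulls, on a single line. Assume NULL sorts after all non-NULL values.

LEFT JOIN keeps every row from `classes`; unmatched rows get NULL for `scores`'s columns.
Matching on c.class_id = s.class_id. A NULL in a compared column never satisfies the condition.
- c row (class_id=3): matches 1 s row(s) → 1 output row(s).
- c row (class_id=4): no match → kept, s columns NULL.
- c row (class_id=3): matches 1 s row(s) → 1 output row(s).
- c row (class_id=3): matches 1 s row(s) → 1 output row(s).
- c row (class_id=4): no match → kept, s columns NULL.
- c row (class_id=3): matches 1 s row(s) → 1 output row(s).
After projecting and ordering:
c.subject | s.student
Art | Bob
Bio | Bob
CS | NULL
Math | Bob
Math | Bob
NULL | NULL

(Art, Bob); (Bio, Bob); (CS, NULL); (Math, Bob); (Math, Bob); (NULL, NULL)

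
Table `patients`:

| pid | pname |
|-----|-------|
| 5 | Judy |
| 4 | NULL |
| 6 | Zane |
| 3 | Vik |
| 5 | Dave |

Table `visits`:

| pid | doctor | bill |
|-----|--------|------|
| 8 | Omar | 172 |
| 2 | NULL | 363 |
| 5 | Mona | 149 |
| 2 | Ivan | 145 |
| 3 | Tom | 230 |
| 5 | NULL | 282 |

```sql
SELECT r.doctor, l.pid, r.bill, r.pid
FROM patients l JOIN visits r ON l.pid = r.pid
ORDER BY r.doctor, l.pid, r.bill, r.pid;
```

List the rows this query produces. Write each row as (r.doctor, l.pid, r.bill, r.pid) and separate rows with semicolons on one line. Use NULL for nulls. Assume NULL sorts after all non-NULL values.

(Mona, 5, 149, 5); (Mona, 5, 149, 5); (Tom, 3, 230, 3); (NULL, 5, 282, 5); (NULL, 5, 282, 5)

INNER JOIN keeps only pairs where the ON condition holds.
Matching on l.pid = r.pid.
Matched pairs: 5.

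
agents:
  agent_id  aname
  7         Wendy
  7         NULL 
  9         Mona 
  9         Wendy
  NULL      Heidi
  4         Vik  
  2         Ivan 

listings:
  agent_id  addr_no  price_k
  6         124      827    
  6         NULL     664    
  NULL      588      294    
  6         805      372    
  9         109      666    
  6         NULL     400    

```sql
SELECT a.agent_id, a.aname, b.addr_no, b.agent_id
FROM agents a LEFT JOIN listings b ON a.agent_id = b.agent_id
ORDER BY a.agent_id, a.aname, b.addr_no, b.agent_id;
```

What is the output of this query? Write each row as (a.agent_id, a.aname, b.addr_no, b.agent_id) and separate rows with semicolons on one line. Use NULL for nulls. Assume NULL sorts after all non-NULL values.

(2, Ivan, NULL, NULL); (4, Vik, NULL, NULL); (7, Wendy, NULL, NULL); (7, NULL, NULL, NULL); (9, Mona, 109, 9); (9, Wendy, 109, 9); (NULL, Heidi, NULL, NULL)

LEFT JOIN keeps every row from `agents`; unmatched rows get NULL for `listings`'s columns.
Matching on a.agent_id = b.agent_id. A NULL in a compared column never satisfies the condition.
- a[0] agent_id=7 → no match; kept with NULLs on the b side.
- a[1] agent_id=7 → no match; kept with NULLs on the b side.
- a[2] agent_id=9 → 1 match(es) in b → 1 row(s).
- a[3] agent_id=9 → 1 match(es) in b → 1 row(s).
- a[4] agent_id=NULL → no match; kept with NULLs on the b side.
- a[5] agent_id=4 → no match; kept with NULLs on the b side.
- a[6] agent_id=2 → no match; kept with NULLs on the b side.
After projecting and ordering:
a.agent_id | a.aname | b.addr_no | b.agent_id
2 | Ivan | NULL | NULL
4 | Vik | NULL | NULL
7 | Wendy | NULL | NULL
7 | NULL | NULL | NULL
9 | Mona | 109 | 9
9 | Wendy | 109 | 9
NULL | Heidi | NULL | NULL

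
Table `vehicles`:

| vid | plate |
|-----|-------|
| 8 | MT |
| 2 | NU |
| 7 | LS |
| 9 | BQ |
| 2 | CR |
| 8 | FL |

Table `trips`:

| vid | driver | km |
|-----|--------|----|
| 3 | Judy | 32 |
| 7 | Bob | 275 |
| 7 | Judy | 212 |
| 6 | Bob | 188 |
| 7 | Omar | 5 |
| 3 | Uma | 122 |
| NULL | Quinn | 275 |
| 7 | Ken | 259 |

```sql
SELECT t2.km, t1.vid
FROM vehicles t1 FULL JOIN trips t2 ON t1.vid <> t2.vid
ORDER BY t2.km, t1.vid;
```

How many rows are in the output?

39

FULL OUTER JOIN keeps every row from both sides; unmatched rows get NULL for the other side's columns.
Matching on t1.vid <> t2.vid. A NULL in a compared column never satisfies the condition.
- t1 row (vid=8): matches 7 t2 row(s) → 7 output row(s).
- t1 row (vid=2): matches 7 t2 row(s) → 7 output row(s).
- t1 row (vid=7): matches 3 t2 row(s) → 3 output row(s).
- t1 row (vid=9): matches 7 t2 row(s) → 7 output row(s).
- t1 row (vid=2): matches 7 t2 row(s) → 7 output row(s).
- t1 row (vid=8): matches 7 t2 row(s) → 7 output row(s).
- plus 1 unmatched t2 row(s), each kept with NULL t1 columns.
Total: 38 matched + 1 padded = 39 rows.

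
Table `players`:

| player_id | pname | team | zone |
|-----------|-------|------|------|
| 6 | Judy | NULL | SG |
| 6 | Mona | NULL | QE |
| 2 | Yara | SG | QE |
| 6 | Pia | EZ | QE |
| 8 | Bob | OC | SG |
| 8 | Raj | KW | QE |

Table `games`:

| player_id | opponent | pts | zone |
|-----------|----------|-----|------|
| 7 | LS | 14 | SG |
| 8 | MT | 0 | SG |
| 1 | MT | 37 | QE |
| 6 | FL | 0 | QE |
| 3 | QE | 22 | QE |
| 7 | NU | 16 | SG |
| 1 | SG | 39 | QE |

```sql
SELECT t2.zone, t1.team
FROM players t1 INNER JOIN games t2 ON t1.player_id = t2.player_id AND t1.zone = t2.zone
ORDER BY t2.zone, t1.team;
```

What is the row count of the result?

INNER JOIN keeps only pairs where the ON condition holds.
Matching on t1.player_id = t2.player_id AND t1.zone = t2.zone.
- player_id=6, zone=SG: no matching t2 row, dropped.
- player_id=6, zone=QE: 1 matching t2 row(s), so 1 row(s) emitted.
- player_id=2, zone=QE: no matching t2 row, dropped.
- player_id=6, zone=QE: 1 matching t2 row(s), so 1 row(s) emitted.
- player_id=8, zone=SG: 1 matching t2 row(s), so 1 row(s) emitted.
- player_id=8, zone=QE: no matching t2 row, dropped.
Total: 3 rows.

3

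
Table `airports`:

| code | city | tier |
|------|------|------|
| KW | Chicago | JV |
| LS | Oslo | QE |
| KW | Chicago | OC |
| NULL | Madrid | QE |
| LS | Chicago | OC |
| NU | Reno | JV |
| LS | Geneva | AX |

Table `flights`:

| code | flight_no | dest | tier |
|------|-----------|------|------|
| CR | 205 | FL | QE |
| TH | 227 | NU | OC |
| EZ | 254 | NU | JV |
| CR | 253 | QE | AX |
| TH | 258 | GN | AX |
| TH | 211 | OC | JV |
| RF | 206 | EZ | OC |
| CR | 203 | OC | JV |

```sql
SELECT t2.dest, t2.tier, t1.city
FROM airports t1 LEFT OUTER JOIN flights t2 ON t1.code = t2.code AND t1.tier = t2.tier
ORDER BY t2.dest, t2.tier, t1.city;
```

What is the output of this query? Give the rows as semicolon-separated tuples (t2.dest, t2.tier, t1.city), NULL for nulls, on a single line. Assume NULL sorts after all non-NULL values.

(NULL, NULL, Chicago); (NULL, NULL, Chicago); (NULL, NULL, Chicago); (NULL, NULL, Geneva); (NULL, NULL, Madrid); (NULL, NULL, Oslo); (NULL, NULL, Reno)

LEFT JOIN keeps every row from `airports`; unmatched rows get NULL for `flights`'s columns.
Matching on t1.code = t2.code AND t1.tier = t2.tier. A NULL in a compared column never satisfies the condition.
- t1[0] code=KW, tier=JV → no match; kept with NULLs on the t2 side.
- t1[1] code=LS, tier=QE → no match; kept with NULLs on the t2 side.
- t1[2] code=KW, tier=OC → no match; kept with NULLs on the t2 side.
- t1[3] code=NULL, tier=QE → no match; kept with NULLs on the t2 side.
- t1[4] code=LS, tier=OC → no match; kept with NULLs on the t2 side.
- t1[5] code=NU, tier=JV → no match; kept with NULLs on the t2 side.
- t1[6] code=LS, tier=AX → no match; kept with NULLs on the t2 side.
After projecting and ordering:
t2.dest | t2.tier | t1.city
NULL | NULL | Chicago
NULL | NULL | Chicago
NULL | NULL | Chicago
NULL | NULL | Geneva
NULL | NULL | Madrid
NULL | NULL | Oslo
NULL | NULL | Reno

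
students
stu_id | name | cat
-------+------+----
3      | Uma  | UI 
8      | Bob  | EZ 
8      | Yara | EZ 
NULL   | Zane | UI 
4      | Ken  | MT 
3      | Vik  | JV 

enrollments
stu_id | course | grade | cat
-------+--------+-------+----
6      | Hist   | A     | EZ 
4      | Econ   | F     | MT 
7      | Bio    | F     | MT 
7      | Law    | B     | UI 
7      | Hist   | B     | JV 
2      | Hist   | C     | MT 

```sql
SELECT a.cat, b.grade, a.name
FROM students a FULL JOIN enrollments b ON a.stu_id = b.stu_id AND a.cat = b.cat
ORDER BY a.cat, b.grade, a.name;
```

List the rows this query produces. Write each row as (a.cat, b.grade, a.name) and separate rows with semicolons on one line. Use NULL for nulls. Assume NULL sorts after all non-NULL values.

(EZ, NULL, Bob); (EZ, NULL, Yara); (JV, NULL, Vik); (MT, F, Ken); (UI, NULL, Uma); (UI, NULL, Zane); (NULL, A, NULL); (NULL, B, NULL); (NULL, B, NULL); (NULL, C, NULL); (NULL, F, NULL)

FULL OUTER JOIN keeps every row from both sides; unmatched rows get NULL for the other side's columns.
Matching on a.stu_id = b.stu_id AND a.cat = b.cat. A NULL in a compared column never satisfies the condition.
- a row (stu_id=3, cat=UI): no match → kept, b columns NULL.
- a row (stu_id=8, cat=EZ): no match → kept, b columns NULL.
- a row (stu_id=8, cat=EZ): no match → kept, b columns NULL.
- a row (stu_id=NULL, cat=UI): no match → kept, b columns NULL.
- a row (stu_id=4, cat=MT): matches 1 b row(s) → 1 output row(s).
- a row (stu_id=3, cat=JV): no match → kept, b columns NULL.
- plus 5 unmatched b row(s), each kept with NULL a columns.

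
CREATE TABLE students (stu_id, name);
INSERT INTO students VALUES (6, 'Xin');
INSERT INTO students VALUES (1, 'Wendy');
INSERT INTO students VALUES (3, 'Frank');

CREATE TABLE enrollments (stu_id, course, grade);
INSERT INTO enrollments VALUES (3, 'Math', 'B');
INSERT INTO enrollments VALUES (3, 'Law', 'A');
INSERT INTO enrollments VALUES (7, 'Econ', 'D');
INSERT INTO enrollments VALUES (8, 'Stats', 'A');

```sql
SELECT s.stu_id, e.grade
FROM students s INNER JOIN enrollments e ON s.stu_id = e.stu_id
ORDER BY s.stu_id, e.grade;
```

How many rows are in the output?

INNER JOIN keeps only pairs where the ON condition holds.
Matching on s.stu_id = e.stu_id.
- s[0] stu_id=6 → no match; dropped.
- s[1] stu_id=1 → no match; dropped.
- s[2] stu_id=3 → 2 match(es) in e → 2 row(s).
Total: 2 rows.

2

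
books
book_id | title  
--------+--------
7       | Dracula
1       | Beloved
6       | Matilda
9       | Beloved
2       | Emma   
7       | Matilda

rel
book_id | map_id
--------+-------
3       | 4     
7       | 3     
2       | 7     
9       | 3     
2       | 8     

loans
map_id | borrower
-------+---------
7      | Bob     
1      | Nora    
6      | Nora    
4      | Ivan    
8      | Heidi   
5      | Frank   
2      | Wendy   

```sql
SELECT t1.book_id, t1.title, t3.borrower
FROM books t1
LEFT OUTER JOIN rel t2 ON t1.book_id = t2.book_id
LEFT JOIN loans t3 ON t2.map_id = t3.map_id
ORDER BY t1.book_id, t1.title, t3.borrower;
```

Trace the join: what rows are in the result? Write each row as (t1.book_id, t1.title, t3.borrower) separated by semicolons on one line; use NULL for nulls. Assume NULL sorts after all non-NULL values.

Step 1 — t1 LEFT JOIN t2 on book_id → 7 row(s).
Then LEFT JOIN `loans t3` on map_id: each of those 7 rows is kept; rows whose t2.map_id has no match in t3 get NULL for t3's columns.

(1, Beloved, NULL); (2, Emma, Bob); (2, Emma, Heidi); (6, Matilda, NULL); (7, Dracula, NULL); (7, Matilda, NULL); (9, Beloved, NULL)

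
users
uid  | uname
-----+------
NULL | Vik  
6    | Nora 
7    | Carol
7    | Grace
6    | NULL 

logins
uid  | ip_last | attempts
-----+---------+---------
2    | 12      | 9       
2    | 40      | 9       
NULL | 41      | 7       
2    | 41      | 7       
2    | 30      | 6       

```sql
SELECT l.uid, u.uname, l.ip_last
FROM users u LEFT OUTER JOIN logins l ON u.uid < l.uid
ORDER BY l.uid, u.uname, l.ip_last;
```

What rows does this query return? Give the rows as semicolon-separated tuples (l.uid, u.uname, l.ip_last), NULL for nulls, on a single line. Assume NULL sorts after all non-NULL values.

(NULL, Carol, NULL); (NULL, Grace, NULL); (NULL, Nora, NULL); (NULL, Vik, NULL); (NULL, NULL, NULL)

LEFT JOIN keeps every row from `users`; unmatched rows get NULL for `logins`'s columns.
Matching on u.uid < l.uid. A NULL in a compared column never satisfies the condition.
Matched pairs: 0; unmatched u rows kept: 5.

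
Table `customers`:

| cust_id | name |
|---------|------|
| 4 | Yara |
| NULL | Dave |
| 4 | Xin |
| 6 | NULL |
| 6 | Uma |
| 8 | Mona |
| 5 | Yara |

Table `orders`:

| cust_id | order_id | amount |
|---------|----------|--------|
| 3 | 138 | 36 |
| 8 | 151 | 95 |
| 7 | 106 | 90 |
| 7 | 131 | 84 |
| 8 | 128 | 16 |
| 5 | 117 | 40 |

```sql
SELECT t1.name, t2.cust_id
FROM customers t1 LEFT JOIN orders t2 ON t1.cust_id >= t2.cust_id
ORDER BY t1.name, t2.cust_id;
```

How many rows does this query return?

15

LEFT JOIN keeps every row from `customers`; unmatched rows get NULL for `orders`'s columns.
Matching on t1.cust_id >= t2.cust_id. A NULL in a compared column never satisfies the condition.
- t1 (cust_id=4) pairs with 1 row(s) of t2.
- t1 (cust_id=NULL) has no partner → padded with NULL.
- t1 (cust_id=4) pairs with 1 row(s) of t2.
- t1 (cust_id=6) pairs with 2 row(s) of t2.
- t1 (cust_id=6) pairs with 2 row(s) of t2.
- t1 (cust_id=8) pairs with 6 row(s) of t2.
- t1 (cust_id=5) pairs with 2 row(s) of t2.
Total: 14 matched + 1 padded = 15 rows.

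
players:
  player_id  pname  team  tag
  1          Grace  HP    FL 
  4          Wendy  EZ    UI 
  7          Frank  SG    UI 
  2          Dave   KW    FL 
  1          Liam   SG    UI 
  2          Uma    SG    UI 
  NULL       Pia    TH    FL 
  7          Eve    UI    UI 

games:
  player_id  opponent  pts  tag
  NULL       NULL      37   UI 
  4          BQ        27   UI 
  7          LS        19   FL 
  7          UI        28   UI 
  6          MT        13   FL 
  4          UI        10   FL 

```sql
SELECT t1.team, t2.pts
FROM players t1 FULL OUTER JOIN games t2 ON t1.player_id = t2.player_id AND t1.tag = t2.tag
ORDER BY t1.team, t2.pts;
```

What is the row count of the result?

FULL OUTER JOIN keeps every row from both sides; unmatched rows get NULL for the other side's columns.
Matching on t1.player_id = t2.player_id AND t1.tag = t2.tag. A NULL in a compared column never satisfies the condition.
Matched pairs: 3; unmatched t1 rows kept: 5; unmatched t2 rows kept: 4.
Total: 3 matched + 9 padded = 12 rows.

12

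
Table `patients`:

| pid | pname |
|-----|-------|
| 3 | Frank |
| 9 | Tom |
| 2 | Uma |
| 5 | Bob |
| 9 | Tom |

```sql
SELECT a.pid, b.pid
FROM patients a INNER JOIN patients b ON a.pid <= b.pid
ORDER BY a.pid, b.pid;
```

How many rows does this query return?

16

INNER JOIN keeps only pairs where the ON condition holds.
Matching on a.pid <= b.pid.
Matched pairs: 16.
Total: 16 rows.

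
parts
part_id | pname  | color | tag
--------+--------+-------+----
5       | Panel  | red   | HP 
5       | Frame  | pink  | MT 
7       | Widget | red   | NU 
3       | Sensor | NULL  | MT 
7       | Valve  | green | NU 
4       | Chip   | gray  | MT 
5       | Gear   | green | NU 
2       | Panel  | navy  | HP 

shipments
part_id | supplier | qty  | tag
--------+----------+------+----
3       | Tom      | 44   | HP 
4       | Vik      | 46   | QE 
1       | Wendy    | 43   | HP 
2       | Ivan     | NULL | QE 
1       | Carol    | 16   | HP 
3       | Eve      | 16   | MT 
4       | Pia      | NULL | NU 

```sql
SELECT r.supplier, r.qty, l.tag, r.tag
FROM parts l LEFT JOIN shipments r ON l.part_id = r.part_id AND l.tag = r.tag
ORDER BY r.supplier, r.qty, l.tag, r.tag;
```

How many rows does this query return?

LEFT JOIN keeps every row from `parts`; unmatched rows get NULL for `shipments`'s columns.
Matching on l.part_id = r.part_id AND l.tag = r.tag.
- l row (part_id=5, tag=HP): no match → kept, r columns NULL.
- l row (part_id=5, tag=MT): no match → kept, r columns NULL.
- l row (part_id=7, tag=NU): no match → kept, r columns NULL.
- l row (part_id=3, tag=MT): matches 1 r row(s) → 1 output row(s).
- l row (part_id=7, tag=NU): no match → kept, r columns NULL.
- l row (part_id=4, tag=MT): no match → kept, r columns NULL.
- l row (part_id=5, tag=NU): no match → kept, r columns NULL.
- l row (part_id=2, tag=HP): no match → kept, r columns NULL.
Total: 1 matched + 7 padded = 8 rows.

8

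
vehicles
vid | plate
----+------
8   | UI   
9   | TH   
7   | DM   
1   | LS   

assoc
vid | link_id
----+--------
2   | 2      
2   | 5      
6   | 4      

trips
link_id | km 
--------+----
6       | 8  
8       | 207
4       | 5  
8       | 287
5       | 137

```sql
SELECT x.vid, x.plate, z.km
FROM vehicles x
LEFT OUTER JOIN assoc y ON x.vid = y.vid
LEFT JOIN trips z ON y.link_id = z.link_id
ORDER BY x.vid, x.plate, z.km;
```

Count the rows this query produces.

Joins associate left-to-right: vehicles LEFT JOIN assoc on vid gives 4 intermediate row(s).
Then LEFT JOIN `trips z` on link_id: each of those 4 rows is kept; rows whose y.link_id has no match in z get NULL for z's columns.
Result: 4 row(s).

4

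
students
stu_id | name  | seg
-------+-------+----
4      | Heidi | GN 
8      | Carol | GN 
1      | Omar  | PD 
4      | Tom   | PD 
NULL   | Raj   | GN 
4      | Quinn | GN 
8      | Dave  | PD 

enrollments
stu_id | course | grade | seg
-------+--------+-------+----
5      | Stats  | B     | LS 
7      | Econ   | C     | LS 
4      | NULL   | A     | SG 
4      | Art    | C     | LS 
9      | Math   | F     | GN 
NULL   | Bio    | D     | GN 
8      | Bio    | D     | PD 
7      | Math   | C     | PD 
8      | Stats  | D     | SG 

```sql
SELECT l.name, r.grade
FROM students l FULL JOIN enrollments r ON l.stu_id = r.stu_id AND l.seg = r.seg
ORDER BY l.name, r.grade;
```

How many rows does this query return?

15

FULL OUTER JOIN keeps every row from both sides; unmatched rows get NULL for the other side's columns.
Matching on l.stu_id = r.stu_id AND l.seg = r.seg. A NULL in a compared column never satisfies the condition.
Matched pairs: 1; unmatched l rows kept: 6; unmatched r rows kept: 8.
Total: 1 matched + 14 padded = 15 rows.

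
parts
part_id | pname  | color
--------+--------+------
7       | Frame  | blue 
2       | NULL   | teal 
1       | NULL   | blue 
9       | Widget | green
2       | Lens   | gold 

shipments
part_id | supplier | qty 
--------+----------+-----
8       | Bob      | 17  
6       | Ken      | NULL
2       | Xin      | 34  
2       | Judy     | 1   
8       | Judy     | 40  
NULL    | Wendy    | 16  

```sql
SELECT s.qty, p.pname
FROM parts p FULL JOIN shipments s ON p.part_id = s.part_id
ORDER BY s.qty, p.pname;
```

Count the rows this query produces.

FULL OUTER JOIN keeps every row from both sides; unmatched rows get NULL for the other side's columns.
Matching on p.part_id = s.part_id. A NULL in a compared column never satisfies the condition.
Matched pairs: 4; unmatched p rows kept: 3; unmatched s rows kept: 4.
Total: 4 matched + 7 padded = 11 rows.

11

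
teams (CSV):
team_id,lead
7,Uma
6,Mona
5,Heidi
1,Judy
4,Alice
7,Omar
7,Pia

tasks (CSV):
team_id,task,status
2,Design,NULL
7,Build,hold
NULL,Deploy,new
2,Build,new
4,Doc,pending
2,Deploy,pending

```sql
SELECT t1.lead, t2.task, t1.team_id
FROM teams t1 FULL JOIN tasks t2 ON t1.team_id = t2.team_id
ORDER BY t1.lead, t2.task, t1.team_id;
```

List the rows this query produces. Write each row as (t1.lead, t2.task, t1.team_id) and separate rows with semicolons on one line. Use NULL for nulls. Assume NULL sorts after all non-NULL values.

(Alice, Doc, 4); (Heidi, NULL, 5); (Judy, NULL, 1); (Mona, NULL, 6); (Omar, Build, 7); (Pia, Build, 7); (Uma, Build, 7); (NULL, Build, NULL); (NULL, Deploy, NULL); (NULL, Deploy, NULL); (NULL, Design, NULL)

FULL OUTER JOIN keeps every row from both sides; unmatched rows get NULL for the other side's columns.
Matching on t1.team_id = t2.team_id. A NULL in a compared column never satisfies the condition.
- t1 row (team_id=7): matches 1 t2 row(s) → 1 output row(s).
- t1 row (team_id=6): no match → kept, t2 columns NULL.
- t1 row (team_id=5): no match → kept, t2 columns NULL.
- t1 row (team_id=1): no match → kept, t2 columns NULL.
- t1 row (team_id=4): matches 1 t2 row(s) → 1 output row(s).
- t1 row (team_id=7): matches 1 t2 row(s) → 1 output row(s).
- t1 row (team_id=7): matches 1 t2 row(s) → 1 output row(s).
- plus 4 unmatched t2 row(s), each kept with NULL t1 columns.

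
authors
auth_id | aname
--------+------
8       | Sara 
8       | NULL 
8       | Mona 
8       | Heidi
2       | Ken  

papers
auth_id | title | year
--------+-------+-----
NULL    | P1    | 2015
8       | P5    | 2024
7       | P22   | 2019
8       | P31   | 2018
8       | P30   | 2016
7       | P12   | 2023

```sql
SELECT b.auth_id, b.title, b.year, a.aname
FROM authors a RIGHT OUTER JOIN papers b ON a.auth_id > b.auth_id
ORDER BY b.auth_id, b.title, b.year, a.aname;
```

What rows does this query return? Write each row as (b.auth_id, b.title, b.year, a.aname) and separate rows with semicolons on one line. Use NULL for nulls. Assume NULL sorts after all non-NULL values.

(7, P12, 2023, Heidi); (7, P12, 2023, Mona); (7, P12, 2023, Sara); (7, P12, 2023, NULL); (7, P22, 2019, Heidi); (7, P22, 2019, Mona); (7, P22, 2019, Sara); (7, P22, 2019, NULL); (8, P30, 2016, NULL); (8, P31, 2018, NULL); (8, P5, 2024, NULL); (NULL, P1, 2015, NULL)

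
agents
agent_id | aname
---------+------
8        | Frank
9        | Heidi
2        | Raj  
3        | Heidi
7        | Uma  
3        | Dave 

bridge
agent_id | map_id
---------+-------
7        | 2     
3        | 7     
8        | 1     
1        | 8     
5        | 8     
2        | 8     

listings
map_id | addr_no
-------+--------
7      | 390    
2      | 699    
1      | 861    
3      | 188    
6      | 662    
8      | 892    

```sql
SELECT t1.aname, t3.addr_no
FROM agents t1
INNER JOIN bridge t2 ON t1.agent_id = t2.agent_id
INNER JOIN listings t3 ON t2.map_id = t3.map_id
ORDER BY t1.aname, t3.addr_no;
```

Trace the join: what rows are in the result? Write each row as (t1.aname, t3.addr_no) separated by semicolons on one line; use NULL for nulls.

(Dave, 390); (Frank, 861); (Heidi, 390); (Raj, 892); (Uma, 699)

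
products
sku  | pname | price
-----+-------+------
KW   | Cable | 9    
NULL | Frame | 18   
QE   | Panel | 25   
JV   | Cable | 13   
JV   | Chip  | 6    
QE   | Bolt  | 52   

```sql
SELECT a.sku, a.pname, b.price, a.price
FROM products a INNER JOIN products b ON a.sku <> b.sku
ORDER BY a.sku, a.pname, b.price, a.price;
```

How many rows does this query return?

16

INNER JOIN keeps only pairs where the ON condition holds.
Matching on a.sku <> b.sku. A NULL in a compared column never satisfies the condition.
- a row (sku=KW): matches 4 b row(s) → 4 output row(s).
- a row (sku=NULL): no match → dropped.
- a row (sku=QE): matches 3 b row(s) → 3 output row(s).
- a row (sku=JV): matches 3 b row(s) → 3 output row(s).
- a row (sku=JV): matches 3 b row(s) → 3 output row(s).
- a row (sku=QE): matches 3 b row(s) → 3 output row(s).
Total: 16 rows.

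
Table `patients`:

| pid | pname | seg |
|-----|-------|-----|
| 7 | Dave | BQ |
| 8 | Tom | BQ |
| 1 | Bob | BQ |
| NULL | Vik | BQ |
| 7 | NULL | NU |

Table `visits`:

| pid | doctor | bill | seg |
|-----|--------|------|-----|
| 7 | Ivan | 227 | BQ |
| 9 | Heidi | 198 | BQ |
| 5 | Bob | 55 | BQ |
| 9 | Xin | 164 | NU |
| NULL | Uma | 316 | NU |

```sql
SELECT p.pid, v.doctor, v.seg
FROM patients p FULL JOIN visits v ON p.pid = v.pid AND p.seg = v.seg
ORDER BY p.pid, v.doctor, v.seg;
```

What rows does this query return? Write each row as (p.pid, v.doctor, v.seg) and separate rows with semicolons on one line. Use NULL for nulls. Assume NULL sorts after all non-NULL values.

(1, NULL, NULL); (7, Ivan, BQ); (7, NULL, NULL); (8, NULL, NULL); (NULL, Bob, BQ); (NULL, Heidi, BQ); (NULL, Uma, NU); (NULL, Xin, NU); (NULL, NULL, NULL)

FULL OUTER JOIN keeps every row from both sides; unmatched rows get NULL for the other side's columns.
Matching on p.pid = v.pid AND p.seg = v.seg. A NULL in a compared column never satisfies the condition.
- pid=7, seg=BQ: 1 matching v row(s), so 1 row(s) emitted.
- pid=8, seg=BQ: no v row matches, row kept with v columns NULL.
- pid=1, seg=BQ: no v row matches, row kept with v columns NULL.
- pid=NULL, seg=BQ: no v row matches, row kept with v columns NULL.
- pid=7, seg=NU: no v row matches, row kept with v columns NULL.
- 4 v row(s) had no p match → kept, p columns NULL.
After projecting and ordering:
p.pid | v.doctor | v.seg
1 | NULL | NULL
7 | Ivan | BQ
7 | NULL | NULL
8 | NULL | NULL
NULL | Bob | BQ
NULL | Heidi | BQ
NULL | Uma | NU
NULL | Xin | NU
NULL | NULL | NULL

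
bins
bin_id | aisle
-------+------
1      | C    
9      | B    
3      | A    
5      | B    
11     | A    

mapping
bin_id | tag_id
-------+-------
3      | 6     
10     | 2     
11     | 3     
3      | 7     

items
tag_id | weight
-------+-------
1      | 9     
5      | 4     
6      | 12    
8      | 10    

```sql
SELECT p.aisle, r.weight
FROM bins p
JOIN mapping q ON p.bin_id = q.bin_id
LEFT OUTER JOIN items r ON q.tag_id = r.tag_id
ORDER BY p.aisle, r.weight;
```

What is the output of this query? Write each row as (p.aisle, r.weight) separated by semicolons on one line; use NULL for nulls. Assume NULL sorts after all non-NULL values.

(A, 12); (A, NULL); (A, NULL)

Joins associate left-to-right: bins INNER JOIN mapping on bin_id gives 3 intermediate row(s).
Then LEFT JOIN `items r` on tag_id: each of those 3 rows is kept; rows whose q.tag_id has no match in r get NULL for r's columns.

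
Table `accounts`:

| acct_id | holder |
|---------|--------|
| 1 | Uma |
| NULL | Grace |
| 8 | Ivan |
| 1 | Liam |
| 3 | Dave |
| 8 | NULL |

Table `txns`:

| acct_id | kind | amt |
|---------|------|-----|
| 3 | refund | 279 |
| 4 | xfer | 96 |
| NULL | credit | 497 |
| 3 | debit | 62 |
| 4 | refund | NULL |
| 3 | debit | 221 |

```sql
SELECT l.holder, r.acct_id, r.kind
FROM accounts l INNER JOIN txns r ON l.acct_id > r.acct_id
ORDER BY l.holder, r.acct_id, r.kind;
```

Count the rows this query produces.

10

INNER JOIN keeps only pairs where the ON condition holds.
Matching on l.acct_id > r.acct_id. A NULL in a compared column never satisfies the condition.
- l[0] acct_id=1 → no match; dropped.
- l[1] acct_id=NULL → no match; dropped.
- l[2] acct_id=8 → 5 match(es) in r → 5 row(s).
- l[3] acct_id=1 → no match; dropped.
- l[4] acct_id=3 → no match; dropped.
- l[5] acct_id=8 → 5 match(es) in r → 5 row(s).
Total: 10 rows.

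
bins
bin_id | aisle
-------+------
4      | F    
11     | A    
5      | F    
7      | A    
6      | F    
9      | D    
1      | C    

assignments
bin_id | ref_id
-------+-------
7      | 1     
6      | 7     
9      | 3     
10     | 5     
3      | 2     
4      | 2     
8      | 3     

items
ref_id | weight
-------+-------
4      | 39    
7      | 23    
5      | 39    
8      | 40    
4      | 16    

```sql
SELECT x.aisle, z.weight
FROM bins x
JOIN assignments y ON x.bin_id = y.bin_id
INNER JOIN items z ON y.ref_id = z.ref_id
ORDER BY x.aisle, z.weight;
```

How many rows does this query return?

1

Joins associate left-to-right: bins INNER JOIN assignments on bin_id gives 4 intermediate row(s).
Then INNER JOIN `items z` on ref_id: keep only rows whose y.ref_id appears in z.
Result: 1 row(s).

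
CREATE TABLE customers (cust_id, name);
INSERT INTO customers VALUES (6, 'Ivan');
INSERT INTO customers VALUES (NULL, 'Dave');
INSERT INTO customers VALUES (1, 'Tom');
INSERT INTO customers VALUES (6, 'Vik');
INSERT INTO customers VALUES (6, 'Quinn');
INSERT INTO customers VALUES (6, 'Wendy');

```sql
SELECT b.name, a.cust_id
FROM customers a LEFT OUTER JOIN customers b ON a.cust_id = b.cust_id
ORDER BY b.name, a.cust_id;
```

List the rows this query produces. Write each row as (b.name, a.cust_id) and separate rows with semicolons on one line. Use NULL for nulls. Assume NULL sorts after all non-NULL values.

(Ivan, 6); (Ivan, 6); (Ivan, 6); (Ivan, 6); (Quinn, 6); (Quinn, 6); (Quinn, 6); (Quinn, 6); (Tom, 1); (Vik, 6); (Vik, 6); (Vik, 6); (Vik, 6); (Wendy, 6); (Wendy, 6); (Wendy, 6); (Wendy, 6); (NULL, NULL)

LEFT JOIN keeps every row from `customers a`; unmatched rows get NULL for `customers b`'s columns.
Matching on a.cust_id = b.cust_id. A NULL in a compared column never satisfies the condition.
Matched pairs: 17; unmatched a rows kept: 1.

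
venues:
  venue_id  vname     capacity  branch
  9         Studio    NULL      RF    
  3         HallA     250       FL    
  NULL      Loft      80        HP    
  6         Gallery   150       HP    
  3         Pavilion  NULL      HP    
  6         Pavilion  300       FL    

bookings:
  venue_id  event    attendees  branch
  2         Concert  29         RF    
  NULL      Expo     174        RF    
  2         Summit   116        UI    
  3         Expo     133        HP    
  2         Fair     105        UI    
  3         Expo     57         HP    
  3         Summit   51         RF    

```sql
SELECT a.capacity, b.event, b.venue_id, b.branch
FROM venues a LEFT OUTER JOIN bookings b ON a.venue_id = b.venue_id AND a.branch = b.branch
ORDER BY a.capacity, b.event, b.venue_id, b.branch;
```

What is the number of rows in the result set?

LEFT JOIN keeps every row from `venues`; unmatched rows get NULL for `bookings`'s columns.
Matching on a.venue_id = b.venue_id AND a.branch = b.branch. A NULL in a compared column never satisfies the condition.
- venue_id=9, branch=RF: no b row matches, row kept with b columns NULL.
- venue_id=3, branch=FL: no b row matches, row kept with b columns NULL.
- venue_id=NULL, branch=HP: no b row matches, row kept with b columns NULL.
- venue_id=6, branch=HP: no b row matches, row kept with b columns NULL.
- venue_id=3, branch=HP: 2 matching b row(s), so 2 row(s) emitted.
- venue_id=6, branch=FL: no b row matches, row kept with b columns NULL.
Total: 2 matched + 5 padded = 7 rows.

7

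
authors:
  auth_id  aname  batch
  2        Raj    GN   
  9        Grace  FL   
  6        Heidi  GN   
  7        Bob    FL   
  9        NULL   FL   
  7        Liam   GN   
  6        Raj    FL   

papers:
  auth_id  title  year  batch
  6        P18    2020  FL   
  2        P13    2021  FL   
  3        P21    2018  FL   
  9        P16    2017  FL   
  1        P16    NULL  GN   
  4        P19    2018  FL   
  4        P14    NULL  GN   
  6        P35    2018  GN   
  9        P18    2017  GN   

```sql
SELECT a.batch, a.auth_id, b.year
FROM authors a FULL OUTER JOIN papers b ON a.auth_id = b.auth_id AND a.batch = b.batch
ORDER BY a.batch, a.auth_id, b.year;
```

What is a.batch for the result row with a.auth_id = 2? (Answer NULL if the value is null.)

GN

FULL OUTER JOIN keeps every row from both sides; unmatched rows get NULL for the other side's columns.
Matching on a.auth_id = b.auth_id AND a.batch = b.batch.
- a (auth_id=2, batch=GN) has no partner → padded with NULL.
- a (auth_id=9, batch=FL) pairs with 1 row(s) of b.
- a (auth_id=6, batch=GN) pairs with 1 row(s) of b.
- a (auth_id=7, batch=FL) has no partner → padded with NULL.
- a (auth_id=9, batch=FL) pairs with 1 row(s) of b.
- a (auth_id=7, batch=GN) has no partner → padded with NULL.
- a (auth_id=6, batch=FL) pairs with 1 row(s) of b.
- 6 b row(s) had no a match → kept, a columns NULL.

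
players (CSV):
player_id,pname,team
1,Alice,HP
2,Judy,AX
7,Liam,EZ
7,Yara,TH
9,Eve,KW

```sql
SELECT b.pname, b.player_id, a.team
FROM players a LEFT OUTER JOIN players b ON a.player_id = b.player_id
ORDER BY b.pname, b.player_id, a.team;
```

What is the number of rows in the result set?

LEFT JOIN keeps every row from `players a`; unmatched rows get NULL for `players b`'s columns.
Matching on a.player_id = b.player_id.
- a (player_id=1) pairs with 1 row(s) of b.
- a (player_id=2) pairs with 1 row(s) of b.
- a (player_id=7) pairs with 2 row(s) of b.
- a (player_id=7) pairs with 2 row(s) of b.
- a (player_id=9) pairs with 1 row(s) of b.
Total: 7 rows.

7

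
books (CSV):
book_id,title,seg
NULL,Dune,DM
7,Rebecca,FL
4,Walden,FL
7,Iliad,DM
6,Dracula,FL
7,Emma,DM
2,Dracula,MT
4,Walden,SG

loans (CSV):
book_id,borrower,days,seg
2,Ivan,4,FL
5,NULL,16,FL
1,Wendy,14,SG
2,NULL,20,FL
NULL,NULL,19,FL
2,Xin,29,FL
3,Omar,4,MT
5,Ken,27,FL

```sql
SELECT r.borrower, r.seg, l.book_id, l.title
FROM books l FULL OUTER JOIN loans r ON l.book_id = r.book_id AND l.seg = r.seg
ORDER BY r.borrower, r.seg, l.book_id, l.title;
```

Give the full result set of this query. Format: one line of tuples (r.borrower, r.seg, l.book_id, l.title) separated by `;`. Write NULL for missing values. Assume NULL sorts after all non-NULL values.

FULL OUTER JOIN keeps every row from both sides; unmatched rows get NULL for the other side's columns.
Matching on l.book_id = r.book_id AND l.seg = r.seg. A NULL in a compared column never satisfies the condition.
- l row (book_id=NULL, seg=DM): no match → kept, r columns NULL.
- l row (book_id=7, seg=FL): no match → kept, r columns NULL.
- l row (book_id=4, seg=FL): no match → kept, r columns NULL.
- l row (book_id=7, seg=DM): no match → kept, r columns NULL.
- l row (book_id=6, seg=FL): no match → kept, r columns NULL.
- l row (book_id=7, seg=DM): no match → kept, r columns NULL.
- l row (book_id=2, seg=MT): no match → kept, r columns NULL.
- l row (book_id=4, seg=SG): no match → kept, r columns NULL.
- plus 8 unmatched r row(s), each kept with NULL l columns.

(Ivan, FL, NULL, NULL); (Ken, FL, NULL, NULL); (Omar, MT, NULL, NULL); (Wendy, SG, NULL, NULL); (Xin, FL, NULL, NULL); (NULL, FL, NULL, NULL); (NULL, FL, NULL, NULL); (NULL, FL, NULL, NULL); (NULL, NULL, 2, Dracula); (NULL, NULL, 4, Walden); (NULL, NULL, 4, Walden); (NULL, NULL, 6, Dracula); (NULL, NULL, 7, Emma); (NULL, NULL, 7, Iliad); (NULL, NULL, 7, Rebecca); (NULL, NULL, NULL, Dune)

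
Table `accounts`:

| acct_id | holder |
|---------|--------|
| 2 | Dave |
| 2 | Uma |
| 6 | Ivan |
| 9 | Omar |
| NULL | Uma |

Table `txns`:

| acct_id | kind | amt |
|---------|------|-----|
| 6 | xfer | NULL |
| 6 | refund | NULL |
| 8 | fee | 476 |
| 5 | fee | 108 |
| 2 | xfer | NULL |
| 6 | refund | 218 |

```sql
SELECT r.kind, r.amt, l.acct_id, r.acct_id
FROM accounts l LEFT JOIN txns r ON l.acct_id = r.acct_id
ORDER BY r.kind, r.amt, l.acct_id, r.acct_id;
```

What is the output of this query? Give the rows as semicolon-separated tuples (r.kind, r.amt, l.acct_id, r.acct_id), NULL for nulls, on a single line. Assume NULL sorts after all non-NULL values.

(refund, 218, 6, 6); (refund, NULL, 6, 6); (xfer, NULL, 2, 2); (xfer, NULL, 2, 2); (xfer, NULL, 6, 6); (NULL, NULL, 9, NULL); (NULL, NULL, NULL, NULL)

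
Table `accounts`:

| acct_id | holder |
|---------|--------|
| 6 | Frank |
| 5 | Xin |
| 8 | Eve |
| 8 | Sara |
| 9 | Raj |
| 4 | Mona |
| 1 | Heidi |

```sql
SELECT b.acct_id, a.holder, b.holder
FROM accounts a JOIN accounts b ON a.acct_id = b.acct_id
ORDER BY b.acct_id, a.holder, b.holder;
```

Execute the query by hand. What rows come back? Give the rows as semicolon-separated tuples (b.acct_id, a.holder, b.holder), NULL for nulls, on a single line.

INNER JOIN keeps only pairs where the ON condition holds.
Matching on a.acct_id = b.acct_id.
- a (acct_id=6) pairs with 1 row(s) of b.
- a (acct_id=5) pairs with 1 row(s) of b.
- a (acct_id=8) pairs with 2 row(s) of b.
- a (acct_id=8) pairs with 2 row(s) of b.
- a (acct_id=9) pairs with 1 row(s) of b.
- a (acct_id=4) pairs with 1 row(s) of b.
- a (acct_id=1) pairs with 1 row(s) of b.
After projecting and ordering:
b.acct_id | a.holder | b.holder
1 | Heidi | Heidi
4 | Mona | Mona
5 | Xin | Xin
6 | Frank | Frank
8 | Eve | Eve
8 | Eve | Sara
8 | Sara | Eve
8 | Sara | Sara
9 | Raj | Raj

(1, Heidi, Heidi); (4, Mona, Mona); (5, Xin, Xin); (6, Frank, Frank); (8, Eve, Eve); (8, Eve, Sara); (8, Sara, Eve); (8, Sara, Sara); (9, Raj, Raj)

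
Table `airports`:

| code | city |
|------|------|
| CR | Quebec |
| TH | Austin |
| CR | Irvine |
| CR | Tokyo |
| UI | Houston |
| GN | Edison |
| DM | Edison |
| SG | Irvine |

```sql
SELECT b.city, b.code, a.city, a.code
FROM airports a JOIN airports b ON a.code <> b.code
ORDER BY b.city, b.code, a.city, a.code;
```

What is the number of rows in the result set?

INNER JOIN keeps only pairs where the ON condition holds.
Matching on a.code <> b.code.
Matched pairs: 50.
Total: 50 rows.

50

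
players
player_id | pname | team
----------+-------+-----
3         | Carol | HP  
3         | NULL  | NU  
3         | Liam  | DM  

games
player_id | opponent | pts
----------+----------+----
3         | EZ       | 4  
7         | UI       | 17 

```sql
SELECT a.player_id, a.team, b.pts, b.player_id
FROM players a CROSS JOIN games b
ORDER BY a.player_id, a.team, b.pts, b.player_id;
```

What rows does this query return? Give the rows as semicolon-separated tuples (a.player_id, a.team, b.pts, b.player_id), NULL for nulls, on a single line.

CROSS JOIN pairs every row of `players` with every row of `games`: 3 × 2 = 6 rows.
After projecting and ordering:
a.player_id | a.team | b.pts | b.player_id
3 | DM | 4 | 3
3 | DM | 17 | 7
3 | HP | 4 | 3
3 | HP | 17 | 7
3 | NU | 4 | 3
3 | NU | 17 | 7

(3, DM, 4, 3); (3, DM, 17, 7); (3, HP, 4, 3); (3, HP, 17, 7); (3, NU, 4, 3); (3, NU, 17, 7)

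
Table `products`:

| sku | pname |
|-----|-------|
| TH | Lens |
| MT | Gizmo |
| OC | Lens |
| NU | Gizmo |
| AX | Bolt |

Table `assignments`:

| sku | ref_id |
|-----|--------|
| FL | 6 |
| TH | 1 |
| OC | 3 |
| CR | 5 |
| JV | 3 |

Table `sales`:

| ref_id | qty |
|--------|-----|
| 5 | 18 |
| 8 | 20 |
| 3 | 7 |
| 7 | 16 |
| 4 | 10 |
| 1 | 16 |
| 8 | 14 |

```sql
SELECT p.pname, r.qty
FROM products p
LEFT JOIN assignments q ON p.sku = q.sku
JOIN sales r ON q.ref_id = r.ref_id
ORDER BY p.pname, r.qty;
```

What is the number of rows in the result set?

Evaluate left to right. First `products p LEFT JOIN assignments q` on sku: 5 row(s).
Then INNER JOIN `sales r` on ref_id: keep only rows whose q.ref_id appears in r.
Result: 2 row(s).

2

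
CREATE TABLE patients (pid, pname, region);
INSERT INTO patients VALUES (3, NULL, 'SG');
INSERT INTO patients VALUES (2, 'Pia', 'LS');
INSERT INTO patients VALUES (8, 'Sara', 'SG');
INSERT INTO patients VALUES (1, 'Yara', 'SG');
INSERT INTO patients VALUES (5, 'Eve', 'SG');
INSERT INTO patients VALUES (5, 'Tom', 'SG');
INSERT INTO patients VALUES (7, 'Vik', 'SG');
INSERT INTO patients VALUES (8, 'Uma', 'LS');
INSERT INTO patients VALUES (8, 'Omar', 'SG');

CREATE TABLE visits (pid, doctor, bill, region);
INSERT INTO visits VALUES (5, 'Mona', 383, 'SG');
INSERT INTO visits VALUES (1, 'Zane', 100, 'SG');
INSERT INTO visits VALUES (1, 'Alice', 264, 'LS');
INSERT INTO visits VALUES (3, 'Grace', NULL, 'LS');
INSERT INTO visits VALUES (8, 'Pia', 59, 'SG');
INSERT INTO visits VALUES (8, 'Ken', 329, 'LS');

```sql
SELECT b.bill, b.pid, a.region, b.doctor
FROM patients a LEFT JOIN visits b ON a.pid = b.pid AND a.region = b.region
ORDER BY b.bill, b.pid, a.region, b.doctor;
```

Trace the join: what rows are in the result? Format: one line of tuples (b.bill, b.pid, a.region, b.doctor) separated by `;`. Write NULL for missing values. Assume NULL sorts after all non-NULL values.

LEFT JOIN keeps every row from `patients`; unmatched rows get NULL for `visits`'s columns.
Matching on a.pid = b.pid AND a.region = b.region.
- a row (pid=3, region=SG): no match → kept, b columns NULL.
- a row (pid=2, region=LS): no match → kept, b columns NULL.
- a row (pid=8, region=SG): matches 1 b row(s) → 1 output row(s).
- a row (pid=1, region=SG): matches 1 b row(s) → 1 output row(s).
- a row (pid=5, region=SG): matches 1 b row(s) → 1 output row(s).
- a row (pid=5, region=SG): matches 1 b row(s) → 1 output row(s).
- a row (pid=7, region=SG): no match → kept, b columns NULL.
- a row (pid=8, region=LS): matches 1 b row(s) → 1 output row(s).
- a row (pid=8, region=SG): matches 1 b row(s) → 1 output row(s).
After projecting and ordering:
b.bill | b.pid | a.region | b.doctor
59 | 8 | SG | Pia
59 | 8 | SG | Pia
100 | 1 | SG | Zane
329 | 8 | LS | Ken
383 | 5 | SG | Mona
383 | 5 | SG | Mona
NULL | NULL | LS | NULL
NULL | NULL | SG | NULL
NULL | NULL | SG | NULL

(59, 8, SG, Pia); (59, 8, SG, Pia); (100, 1, SG, Zane); (329, 8, LS, Ken); (383, 5, SG, Mona); (383, 5, SG, Mona); (NULL, NULL, LS, NULL); (NULL, NULL, SG, NULL); (NULL, NULL, SG, NULL)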